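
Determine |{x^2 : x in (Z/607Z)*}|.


For prime p, the number of non-zero quadratic residues is (p-1)/2.
= (607-1)/2
= 303

303


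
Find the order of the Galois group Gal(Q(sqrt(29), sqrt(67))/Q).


The 2 square roots of distinct primes are multiplicatively independent over Q,
so [K:Q] = 2^2 and Gal(K/Q) is isomorphic to (Z/2Z)^2.
|Gal| = 2^2 = 4

4


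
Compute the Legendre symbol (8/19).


p = 19 is prime, so compute (8/19) with the reciprocity algorithm (Jacobi-symbol steps: pull out 2s via (2/n), flip via reciprocity, reduce):
  pull out 2: (2/19) = -1  (since 19 mod 8 = 3)
  pull out 2: (2/19) = -1  (since 19 mod 8 = 3)
  pull out 2: (2/19) = -1  (since 19 mod 8 = 3)
  (1/19) = 1
Product of signs = -1
(8/19) = -1

-1


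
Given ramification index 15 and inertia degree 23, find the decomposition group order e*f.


|D_P| = e * f
= 15 * 23
= 345

345


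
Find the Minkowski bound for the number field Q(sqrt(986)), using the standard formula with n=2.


d = 986, d mod 4 = 2, so disc(K) = 4d = 3944; |disc(K)| = 3944
Real quadratic field, so n = 2, s = r2 = 0, r1 = 2
M = (n!/n^n) * (4/pi)^s * sqrt(|disc(K)|) = (2!/2^2) * (4/pi)^0 * sqrt(3944)
= 0.5 * 1.000000 * 62.801274
= 31.4006

31.4006


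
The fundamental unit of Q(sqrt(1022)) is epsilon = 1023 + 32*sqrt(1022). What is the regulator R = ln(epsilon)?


epsilon = 1023 + 32*sqrt(1022)
= 2045.9995
R = ln(2045.9995)
= 7.6236

7.6236


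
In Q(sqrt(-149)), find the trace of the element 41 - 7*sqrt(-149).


Tr(a + b*sqrt(d)) = (a + b*sqrt(d)) + (a - b*sqrt(d)) = 2a
= 2 * (41)
= 82

82


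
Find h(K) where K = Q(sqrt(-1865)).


K = Q(sqrt(-1865)). d mod 4 = 3, so D = disc(K) = 4d = -7460
h(K) equals the number of primitive reduced positive-definite forms (a, b, c) = a*x^2 + b*x*y + c*y^2 with b^2 - 4ac = D,
where reduced means |b| <= a <= c, with b >= 0 whenever |b| = a or a = c, and primitive means gcd(a, b, c) = 1.
Reduced forces 3a^2 <= |D| = 7460, so 1 <= a <= 49; b must have the parity of D, and c = (b^2 - D)/(4a) must be an integer >= a.
Enumerate a = 1..49, b in [-a, a]:
  a=1: (1, 0, 1865)  [1]
  a=2: (2, 2, 933)  [1]
  a=3: (3, -2, 622), (3, 2, 622)  [2]
  a=4: none
  a=5: (5, 0, 373)  [1]
  a=6: (6, -2, 311), (6, 2, 311)  [2]
  a=7: (7, -4, 267), (7, 4, 267)  [2]
  a=8: none
  a=9: (9, -8, 209), (9, 8, 209)  [2]
  a=10: (10, 10, 189)  [1]
  a=11: (11, -8, 171), (11, 8, 171)  [2]
  a=12..13: none
  a=14: (14, -10, 135), (14, 10, 135)  [2]
  a=15: (15, -10, 126), (15, 10, 126)  [2]
  a=16..17: none
  a=18: (18, -10, 105), (18, 10, 105)  [2]
  a=19: (19, -8, 99), (19, 8, 99)  [2]
  a=20: none
  a=21: (21, -10, 90), (21, -4, 89), (21, 4, 89), (21, 10, 90)  [4]
  a=22: (22, -14, 87), (22, 14, 87)  [2]
  a=23..26: none
  a=27: (27, -10, 70), (27, 10, 70)  [2]
  a=28: none
  a=29: (29, -14, 66), (29, 14, 66)  [2]
  a=30: (30, -10, 63), (30, 10, 63)  [2]
  a=31..32: none
  a=33: (33, -14, 58), (33, -8, 57), (33, 8, 57), (33, 14, 58)  [4]
  a=34: none
  a=35: (35, -10, 54), (35, 10, 54)  [2]
  a=36..37: none
  a=38: (38, -30, 55), (38, 30, 55)  [2]
  a=39..40: none
  a=41: (41, -24, 49), (41, 24, 49)  [2]
  a=42: (42, -38, 53), (42, -10, 45), (42, 10, 45), (42, 38, 53)  [4]
  a=43..49: none
Total reduced forms: 1 + 1 + 2 + 1 + 2 + 2 + 2 + 1 + 2 + 2 + 2 + 2 + 2 + 4 + 2 + 2 + 2 + 2 + 4 + 2 + 2 + 2 + 4 = 48
h = 48

48


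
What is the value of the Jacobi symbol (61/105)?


Compute (61/105) via quadratic reciprocity:
  reciprocity: (61/105) -> +(105/61)
  reduce: (44/61)
  pull out 2: (2/61) = -1  (since 61 mod 8 = 5)
  pull out 2: (2/61) = -1  (since 61 mod 8 = 5)
  reciprocity: (11/61) -> +(61/11)
  reduce: (6/11)
  pull out 2: (2/11) = -1  (since 11 mod 8 = 3)
  reciprocity: (3/11) -> -(11/3)
  reduce: (2/3)
  pull out 2: (2/3) = -1  (since 3 mod 8 = 3)
  (1/3) = 1
Product of signs = -1

-1


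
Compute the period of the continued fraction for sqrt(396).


Run the CF algorithm for sqrt(396).
a_0 = floor(sqrt(396)) = 19; set m_0=0, q_0=1.
Recurrence: m' = q*a - m,  q' = (d - m'^2)/q,  a' = floor((a_0 + m')/q').
  step 1: m=19, q=35, a=1
  step 2: m=16, q=4, a=8
  step 3: m=16, q=35, a=1
  step 4: m=19, q=1, a=38
a_4 = 2*a_0 = 38, so the period closes here.
sqrt(396) = [19; 1, 8, 1, 38]
Period length = 4

4


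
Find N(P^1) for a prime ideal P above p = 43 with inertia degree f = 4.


N(P^a) = p^(a*f)
= 43^(1*4)
= 43^4
= 3418801

3418801


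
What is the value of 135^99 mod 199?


p = 199 is prime and the exponent is (p-1)/2 = 99, so by Euler's criterion 135^99 = (135/199) = +1 or -1 mod 199.
Compute by square-and-multiply:
  99 = 64 + 32 + 2 + 1 (binary 1100011)
  Repeated squaring mod 199: 135^1 = 135, 135^2 = 116, 135^4 = 123, 135^8 = 5, 135^16 = 25, 135^32 = 28, 135^64 = 187
  135^99 = 135^64 * 135^32 * 135^2 * 135^1 = 187 * 28 * 116 * 135 mod 199
    187 * 28 = 5236 = 62 mod 199
    62 * 116 = 7192 = 28 mod 199
    28 * 135 = 3780 = 198 mod 199
  135^99 = 198 mod 199
Result 198 = p - 1 = -1 mod 199: 135 is a quadratic non-residue mod 199. As a residue in [0, p-1] the value is 198.
135^99 mod 199 = 198

198


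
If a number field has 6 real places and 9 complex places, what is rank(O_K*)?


By Dirichlet's unit theorem:
rank = r1 + r2 - 1
= 6 + 9 - 1
= 14

14


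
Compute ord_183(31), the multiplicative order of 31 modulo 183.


We want ord_183(31), the smallest k >= 1 with 31^k = 1 mod 183.
n = 183 = 3 * 61, phi(183) = 120; the order divides phi(n).
Divisors of 120: 1, 2, 3, 4, 5, 6, 8, 10, 12, 15, 20, 24, 30, 40, 60, 120
Repeated squaring mod 183: 31^1 = 31, 31^2 = 46, 31^4 = 103, 31^8 = 178, 31^16 = 25, 31^32 = 76, 31^64 = 103
Test divisors in increasing order:
  k=1: 31^1 = 31 mod 183
  k=2: 31^2 = 46 mod 183
  k=3: 31^3 = 46 * 31 = 145 mod 183
  k=4: 31^4 = 103 mod 183
  k=5: 31^5 = 103 * 31 = 82 mod 183
  k=6: 31^6 = 103 * 46 = 163 mod 183
  k=8: 31^8 = 178 mod 183
  k=10: 31^10 = 178 * 46 = 136 mod 183
  k=12: 31^12 = 178 * 103 = 34 mod 183
  k=15: 31^15 = 178 * 103 * 46 * 31 = 172 mod 183
  k=20: 31^20 = 25 * 103 = 13 mod 183
  k=24: 31^24 = 25 * 178 = 58 mod 183
  k=30: 31^30 = 25 * 178 * 103 * 46 = 121 mod 183
  k=40: 31^40 = 76 * 178 = 169 mod 183
  k=60: 31^60 = 76 * 25 * 178 * 103 = 1 mod 183  <- first divisor giving 1
Order = 60

60


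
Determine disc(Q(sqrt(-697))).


For K = Q(sqrt(d)) with d squarefree: disc(K) = d if d = 1 mod 4, and disc(K) = 4d if d = 2 or 3 mod 4.
Here d = -697, and d mod 4 = 3.
d = 3 mod 4, not 1 (O_K = Z[sqrt(d)]), so disc(K) = 4d = 4 * (-697) = -2788

-2788


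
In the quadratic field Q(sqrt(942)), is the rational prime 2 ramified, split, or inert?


K = Q(sqrt(942)). Since d mod 4 = 2, disc(K) = 3768.
Check p | disc: 3768 mod 2 = 0.
p divides disc, so p ramifies: (p) = P^2 with e=2, f=1, g=1.
Therefore p is ramified.

ramified


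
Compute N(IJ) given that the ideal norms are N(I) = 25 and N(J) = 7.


N(IJ) = N(I) * N(J)
= 25 * 7
= 175

175


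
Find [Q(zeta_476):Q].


The degree equals Euler's totient phi(476).
476 = 2^2 * 7 * 17
phi(476) = 192

192


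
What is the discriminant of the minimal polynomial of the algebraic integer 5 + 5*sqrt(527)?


The element 5 + 5*sqrt(527) has minimal polynomial:
x^2 - 10*x - 13150
Discriminant = (-10)^2 - 4*(-13150)
= 100 + 52600
= 52700

52700


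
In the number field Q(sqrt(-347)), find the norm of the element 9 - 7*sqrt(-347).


N(a + b*sqrt(d)) = a^2 - d*b^2
= (9)^2 - (-347)*(-7)^2
= 81 + 17003
= 17084

17084


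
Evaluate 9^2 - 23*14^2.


x^2 - d*y^2
= 9^2 - 23*14^2
= 81 - 4508
= -4427

-4427


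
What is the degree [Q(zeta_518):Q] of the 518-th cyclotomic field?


The degree equals Euler's totient phi(518).
518 = 2 * 7 * 37
phi(518) = 216

216


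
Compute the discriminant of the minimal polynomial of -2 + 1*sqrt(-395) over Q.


The element -2 + 1*sqrt(-395) has minimal polynomial:
x^2 + 4*x + 399
Discriminant = (4)^2 - 4*(399)
= 16 - 1596
= -1580

-1580


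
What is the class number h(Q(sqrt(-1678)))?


K = Q(sqrt(-1678)). d mod 4 = 2, so D = disc(K) = 4d = -6712
h(K) equals the number of primitive reduced positive-definite forms (a, b, c) = a*x^2 + b*x*y + c*y^2 with b^2 - 4ac = D,
where reduced means |b| <= a <= c, with b >= 0 whenever |b| = a or a = c, and primitive means gcd(a, b, c) = 1.
Reduced forces 3a^2 <= |D| = 6712, so 1 <= a <= 47; b must have the parity of D, and c = (b^2 - D)/(4a) must be an integer >= a.
Enumerate a = 1..47, b in [-a, a]:
  a=1: (1, 0, 1678)  [1]
  a=2: (2, 0, 839)  [1]
  a=3..6: none
  a=7: (7, -6, 241), (7, 6, 241)  [2]
  a=8..10: none
  a=11: (11, -8, 154), (11, 8, 154)  [2]
  a=12: none
  a=13: (13, -10, 131), (13, 10, 131)  [2]
  a=14: (14, -8, 121), (14, 8, 121)  [2]
  a=15..21: none
  a=22: (22, -8, 77), (22, 8, 77)  [2]
  a=23: (23, -2, 73), (23, 2, 73)  [2]
  a=24..25: none
  a=26: (26, -16, 67), (26, 16, 67)  [2]
  a=27..28: none
  a=29: (29, -4, 58), (29, 4, 58)  [2]
  a=30..45: none
  a=46: (46, -44, 47), (46, 44, 47)  [2]
  a=47: none
Total reduced forms: 1 + 1 + 2 + 2 + 2 + 2 + 2 + 2 + 2 + 2 + 2 = 20
h = 20

20


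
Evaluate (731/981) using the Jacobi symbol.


Compute (731/981) via quadratic reciprocity:
  reciprocity: (731/981) -> +(981/731)
  reduce: (250/731)
  pull out 2: (2/731) = -1  (since 731 mod 8 = 3)
  reciprocity: (125/731) -> +(731/125)
  reduce: (106/125)
  pull out 2: (2/125) = -1  (since 125 mod 8 = 5)
  reciprocity: (53/125) -> +(125/53)
  reduce: (19/53)
  reciprocity: (19/53) -> +(53/19)
  reduce: (15/19)
  reciprocity: (15/19) -> -(19/15)
  reduce: (4/15)
  pull out 2: (2/15) = +1  (since 15 mod 8 = 7)
  pull out 2: (2/15) = +1  (since 15 mod 8 = 7)
  (1/15) = 1
Product of signs = -1

-1


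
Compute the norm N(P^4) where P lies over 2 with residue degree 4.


N(P^a) = p^(a*f)
= 2^(4*4)
= 2^16
= 65536

65536


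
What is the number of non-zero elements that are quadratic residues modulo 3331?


For prime p, the number of non-zero quadratic residues is (p-1)/2.
= (3331-1)/2
= 1665

1665


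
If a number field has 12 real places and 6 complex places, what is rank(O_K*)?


By Dirichlet's unit theorem:
rank = r1 + r2 - 1
= 12 + 6 - 1
= 17

17


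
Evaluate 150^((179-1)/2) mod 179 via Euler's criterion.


p = 179 is prime and the exponent is (p-1)/2 = 89, so by Euler's criterion 150^89 = (150/179) = +1 or -1 mod 179.
Compute by square-and-multiply:
  89 = 64 + 16 + 8 + 1 (binary 1011001)
  Repeated squaring mod 179: 150^1 = 150, 150^2 = 125, 150^4 = 52, 150^8 = 19, 150^16 = 3, 150^32 = 9, 150^64 = 81
  150^89 = 150^64 * 150^16 * 150^8 * 150^1 = 81 * 3 * 19 * 150 mod 179
    81 * 3 = 243 = 64 mod 179
    64 * 19 = 1216 = 142 mod 179
    142 * 150 = 21300 = 178 mod 179
  150^89 = 178 mod 179
Result 178 = p - 1 = -1 mod 179: 150 is a quadratic non-residue mod 179. As a residue in [0, p-1] the value is 178.
150^89 mod 179 = 178

178


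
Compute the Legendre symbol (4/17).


p = 17 is prime, so compute (4/17) with the reciprocity algorithm (Jacobi-symbol steps: pull out 2s via (2/n), flip via reciprocity, reduce):
  pull out 2: (2/17) = +1  (since 17 mod 8 = 1)
  pull out 2: (2/17) = +1  (since 17 mod 8 = 1)
  (1/17) = 1
Product of signs = 1
(4/17) = 1

1


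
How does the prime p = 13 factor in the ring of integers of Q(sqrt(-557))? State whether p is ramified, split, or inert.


K = Q(sqrt(-557)). Since d mod 4 = 3, disc(K) = -2228.
Check p | disc: -2228 mod 13 = 8.
p does not divide disc. Compute Legendre symbol (d/p):
2^((13-1)/2) mod 13 = -1
(d/p) = -1, so p is inert: (p) stays prime with e=1, f=2, g=1.
Therefore p is inert.

inert


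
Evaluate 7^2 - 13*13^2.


x^2 - d*y^2
= 7^2 - 13*13^2
= 49 - 2197
= -2148

-2148


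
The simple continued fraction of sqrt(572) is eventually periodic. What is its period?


Run the CF algorithm for sqrt(572).
a_0 = floor(sqrt(572)) = 23; set m_0=0, q_0=1.
Recurrence: m' = q*a - m,  q' = (d - m'^2)/q,  a' = floor((a_0 + m')/q').
  step 1: m=23, q=43, a=1
  step 2: m=20, q=4, a=10
  step 3: m=20, q=43, a=1
  step 4: m=23, q=1, a=46
a_4 = 2*a_0 = 46, so the period closes here.
sqrt(572) = [23; 1, 10, 1, 46]
Period length = 4

4


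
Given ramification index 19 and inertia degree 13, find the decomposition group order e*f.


|D_P| = e * f
= 19 * 13
= 247

247


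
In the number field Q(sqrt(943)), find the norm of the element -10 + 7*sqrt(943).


N(a + b*sqrt(d)) = a^2 - d*b^2
= (-10)^2 - (943)*(7)^2
= 100 - 46207
= -46107

-46107


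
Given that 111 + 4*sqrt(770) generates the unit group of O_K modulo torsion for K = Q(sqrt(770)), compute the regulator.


epsilon = 111 + 4*sqrt(770)
= 221.9955
R = ln(221.9955)
= 5.4027

5.4027


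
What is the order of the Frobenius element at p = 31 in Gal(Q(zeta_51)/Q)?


The Frobenius at p in Gal(Q(zeta_n)/Q) = (Z/nZ)* is the class of p, so its order is ord_51(31), the smallest k >= 1 with 31^k = 1 mod 51.
n = 51 = 3 * 17, phi(51) = 32; the order divides phi(n).
Divisors of 32: 1, 2, 4, 8, 16, 32
Repeated squaring mod 51: 31^1 = 31, 31^2 = 43, 31^4 = 13, 31^8 = 16, 31^16 = 1, 31^32 = 1
Test divisors in increasing order:
  k=1: 31^1 = 31 mod 51
  k=2: 31^2 = 43 mod 51
  k=4: 31^4 = 13 mod 51
  k=8: 31^8 = 16 mod 51
  k=16: 31^16 = 1 mod 51  <- first divisor giving 1
Order = 16

16


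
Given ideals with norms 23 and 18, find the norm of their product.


N(IJ) = N(I) * N(J)
= 23 * 18
= 414

414


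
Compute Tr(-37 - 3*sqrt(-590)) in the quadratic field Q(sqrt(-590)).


Tr(a + b*sqrt(d)) = (a + b*sqrt(d)) + (a - b*sqrt(d)) = 2a
= 2 * (-37)
= -74

-74


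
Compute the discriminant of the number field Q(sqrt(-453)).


For K = Q(sqrt(d)) with d squarefree: disc(K) = d if d = 1 mod 4, and disc(K) = 4d if d = 2 or 3 mod 4.
Here d = -453, and d mod 4 = 3.
d = 3 mod 4, not 1 (O_K = Z[sqrt(d)]), so disc(K) = 4d = 4 * (-453) = -1812

-1812


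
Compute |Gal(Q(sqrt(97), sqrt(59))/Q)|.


The 2 square roots of distinct primes are multiplicatively independent over Q,
so [K:Q] = 2^2 and Gal(K/Q) is isomorphic to (Z/2Z)^2.
|Gal| = 2^2 = 4

4


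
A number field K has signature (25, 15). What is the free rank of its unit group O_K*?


By Dirichlet's unit theorem:
rank = r1 + r2 - 1
= 25 + 15 - 1
= 39

39


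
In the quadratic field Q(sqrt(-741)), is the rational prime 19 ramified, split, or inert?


K = Q(sqrt(-741)). Since d mod 4 = 3, disc(K) = -2964.
Check p | disc: -2964 mod 19 = 0.
p divides disc, so p ramifies: (p) = P^2 with e=2, f=1, g=1.
Therefore p is ramified.

ramified


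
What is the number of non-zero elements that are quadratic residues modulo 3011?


For prime p, the number of non-zero quadratic residues is (p-1)/2.
= (3011-1)/2
= 1505

1505


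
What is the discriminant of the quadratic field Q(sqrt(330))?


For K = Q(sqrt(d)) with d squarefree: disc(K) = d if d = 1 mod 4, and disc(K) = 4d if d = 2 or 3 mod 4.
Here d = 330, and d mod 4 = 2.
d = 2 mod 4, not 1 (O_K = Z[sqrt(d)]), so disc(K) = 4d = 4 * (330) = 1320

1320


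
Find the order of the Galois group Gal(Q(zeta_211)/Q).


|Gal(Q(zeta_211)/Q)| = phi(211)
= 210

210


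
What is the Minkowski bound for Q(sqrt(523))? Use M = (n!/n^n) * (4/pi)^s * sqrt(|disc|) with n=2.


d = 523, d mod 4 = 3, so disc(K) = 4d = 2092; |disc(K)| = 2092
Real quadratic field, so n = 2, s = r2 = 0, r1 = 2
M = (n!/n^n) * (4/pi)^s * sqrt(|disc(K)|) = (2!/2^2) * (4/pi)^0 * sqrt(2092)
= 0.5 * 1.000000 * 45.738387
= 22.8692

22.8692


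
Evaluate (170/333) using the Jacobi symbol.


Compute (170/333) via quadratic reciprocity:
  pull out 2: (2/333) = -1  (since 333 mod 8 = 5)
  reciprocity: (85/333) -> +(333/85)
  reduce: (78/85)
  pull out 2: (2/85) = -1  (since 85 mod 8 = 5)
  reciprocity: (39/85) -> +(85/39)
  reduce: (7/39)
  reciprocity: (7/39) -> -(39/7)
  reduce: (4/7)
  pull out 2: (2/7) = +1  (since 7 mod 8 = 7)
  pull out 2: (2/7) = +1  (since 7 mod 8 = 7)
  (1/7) = 1
Product of signs = -1

-1


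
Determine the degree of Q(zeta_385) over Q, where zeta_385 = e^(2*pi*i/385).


The degree equals Euler's totient phi(385).
385 = 5 * 7 * 11
phi(385) = 240

240


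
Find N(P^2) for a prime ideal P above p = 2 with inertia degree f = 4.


N(P^a) = p^(a*f)
= 2^(2*4)
= 2^8
= 256

256


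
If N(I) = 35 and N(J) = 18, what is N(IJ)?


N(IJ) = N(I) * N(J)
= 35 * 18
= 630

630


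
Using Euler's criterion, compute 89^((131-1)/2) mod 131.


p = 131 is prime and the exponent is (p-1)/2 = 65, so by Euler's criterion 89^65 = (89/131) = +1 or -1 mod 131.
Compute by square-and-multiply:
  65 = 64 + 1 (binary 1000001)
  Repeated squaring mod 131: 89^1 = 89, 89^2 = 61, 89^4 = 53, 89^8 = 58, 89^16 = 89, 89^32 = 61, 89^64 = 53
  89^65 = 89^64 * 89^1 = 53 * 89 mod 131
    53 * 89 = 4717 = 1 mod 131
  89^65 = 1 mod 131
Result 1: 89 is a quadratic residue mod 131.
89^65 mod 131 = 1

1


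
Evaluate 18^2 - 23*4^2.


x^2 - d*y^2
= 18^2 - 23*4^2
= 324 - 368
= -44

-44


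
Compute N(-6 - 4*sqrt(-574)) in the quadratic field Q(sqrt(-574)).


N(a + b*sqrt(d)) = a^2 - d*b^2
= (-6)^2 - (-574)*(-4)^2
= 36 + 9184
= 9220

9220


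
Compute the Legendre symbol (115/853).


p = 853 is prime, so compute (115/853) with the reciprocity algorithm (Jacobi-symbol steps: pull out 2s via (2/n), flip via reciprocity, reduce):
  reciprocity: (115/853) -> +(853/115)
  reduce: (48/115)
  pull out 2: (2/115) = -1  (since 115 mod 8 = 3)
  pull out 2: (2/115) = -1  (since 115 mod 8 = 3)
  pull out 2: (2/115) = -1  (since 115 mod 8 = 3)
  pull out 2: (2/115) = -1  (since 115 mod 8 = 3)
  reciprocity: (3/115) -> -(115/3)
  reduce: (1/3)
  (1/3) = 1
Product of signs = -1
(115/853) = -1

-1


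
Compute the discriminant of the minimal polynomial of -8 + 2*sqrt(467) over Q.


The element -8 + 2*sqrt(467) has minimal polynomial:
x^2 + 16*x - 1804
Discriminant = (16)^2 - 4*(-1804)
= 256 + 7216
= 7472

7472


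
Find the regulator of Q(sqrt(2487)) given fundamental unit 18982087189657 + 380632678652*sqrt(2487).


epsilon = 18982087189657 + 380632678652*sqrt(2487)
= 3.7964e+13
R = ln(3.7964e+13)
= 31.2677

31.2677


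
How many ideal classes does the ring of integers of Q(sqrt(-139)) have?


K = Q(sqrt(-139)). d mod 4 = 1, so D = disc(K) = d = -139
h(K) equals the number of primitive reduced positive-definite forms (a, b, c) = a*x^2 + b*x*y + c*y^2 with b^2 - 4ac = D,
where reduced means |b| <= a <= c, with b >= 0 whenever |b| = a or a = c, and primitive means gcd(a, b, c) = 1.
Reduced forces 3a^2 <= |D| = 139, so 1 <= a <= 6; b must have the parity of D, and c = (b^2 - D)/(4a) must be an integer >= a.
Enumerate a = 1..6, b in [-a, a]:
  a=1: (1, 1, 35)  [1]
  a=2..4: none
  a=5: (5, -1, 7), (5, 1, 7)  [2]
  a=6: none
Total reduced forms: 1 + 2 = 3
h = 3

3


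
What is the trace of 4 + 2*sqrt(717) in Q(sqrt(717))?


Tr(a + b*sqrt(d)) = (a + b*sqrt(d)) + (a - b*sqrt(d)) = 2a
= 2 * (4)
= 8

8


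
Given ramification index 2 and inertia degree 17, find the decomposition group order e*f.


|D_P| = e * f
= 2 * 17
= 34

34


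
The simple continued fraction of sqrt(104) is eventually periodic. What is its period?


Run the CF algorithm for sqrt(104).
a_0 = floor(sqrt(104)) = 10; set m_0=0, q_0=1.
Recurrence: m' = q*a - m,  q' = (d - m'^2)/q,  a' = floor((a_0 + m')/q').
  step 1: m=10, q=4, a=5
  step 2: m=10, q=1, a=20
a_2 = 2*a_0 = 20, so the period closes here.
sqrt(104) = [10; 5, 20]
Period length = 2

2


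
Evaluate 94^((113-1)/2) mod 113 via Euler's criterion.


p = 113 is prime and the exponent is (p-1)/2 = 56, so by Euler's criterion 94^56 = (94/113) = +1 or -1 mod 113.
Compute by square-and-multiply:
  56 = 32 + 16 + 8 (binary 111000)
  Repeated squaring mod 113: 94^1 = 94, 94^2 = 22, 94^4 = 32, 94^8 = 7, 94^16 = 49, 94^32 = 28
  94^56 = 94^32 * 94^16 * 94^8 = 28 * 49 * 7 mod 113
    28 * 49 = 1372 = 16 mod 113
    16 * 7 = 112 = 112 mod 113
  94^56 = 112 mod 113
Result 112 = p - 1 = -1 mod 113: 94 is a quadratic non-residue mod 113. As a residue in [0, p-1] the value is 112.
94^56 mod 113 = 112

112


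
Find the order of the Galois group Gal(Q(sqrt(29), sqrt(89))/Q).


The 2 square roots of distinct primes are multiplicatively independent over Q,
so [K:Q] = 2^2 and Gal(K/Q) is isomorphic to (Z/2Z)^2.
|Gal| = 2^2 = 4

4


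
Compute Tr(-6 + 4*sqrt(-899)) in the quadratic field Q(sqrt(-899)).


Tr(a + b*sqrt(d)) = (a + b*sqrt(d)) + (a - b*sqrt(d)) = 2a
= 2 * (-6)
= -12

-12


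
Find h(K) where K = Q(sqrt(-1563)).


K = Q(sqrt(-1563)). d mod 4 = 1, so D = disc(K) = d = -1563
h(K) equals the number of primitive reduced positive-definite forms (a, b, c) = a*x^2 + b*x*y + c*y^2 with b^2 - 4ac = D,
where reduced means |b| <= a <= c, with b >= 0 whenever |b| = a or a = c, and primitive means gcd(a, b, c) = 1.
Reduced forces 3a^2 <= |D| = 1563, so 1 <= a <= 22; b must have the parity of D, and c = (b^2 - D)/(4a) must be an integer >= a.
Enumerate a = 1..22, b in [-a, a]:
  a=1: (1, 1, 391)  [1]
  a=2: none
  a=3: (3, 3, 131)  [1]
  a=4..12: none
  a=13: (13, -7, 31), (13, 7, 31)  [2]
  a=14..16: none
  a=17: (17, -1, 23), (17, 1, 23)  [2]
  a=18..22: none
Total reduced forms: 1 + 1 + 2 + 2 = 6
h = 6

6


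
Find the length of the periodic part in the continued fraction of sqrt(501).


Run the CF algorithm for sqrt(501).
a_0 = floor(sqrt(501)) = 22; set m_0=0, q_0=1.
Recurrence: m' = q*a - m,  q' = (d - m'^2)/q,  a' = floor((a_0 + m')/q').
  step 1: m=22, q=17, a=2
  step 2: m=12, q=21, a=1
  step 3: m=9, q=20, a=1
  step 4: m=11, q=19, a=1
  step 5: m=8, q=23, a=1
  step 6: m=15, q=12, a=3
  step 7: m=21, q=5, a=8
  step 8: m=19, q=28, a=1
  step 9: m=9, q=15, a=2
  step 10: m=21, q=4, a=10
  step 11: m=19, q=35, a=1
  step 12: m=16, q=7, a=5
  step 13: m=19, q=20, a=2
  step 14: m=21, q=3, a=14
  step 15: m=21, q=20, a=2
  step 16: m=19, q=7, a=5
  step 17: m=16, q=35, a=1
  step 18: m=19, q=4, a=10
  step 19: m=21, q=15, a=2
  step 20: m=9, q=28, a=1
  step 21: m=19, q=5, a=8
  step 22: m=21, q=12, a=3
  step 23: m=15, q=23, a=1
  step 24: m=8, q=19, a=1
  step 25: m=11, q=20, a=1
  step 26: m=9, q=21, a=1
  step 27: m=12, q=17, a=2
  step 28: m=22, q=1, a=44
a_28 = 2*a_0 = 44, so the period closes here.
sqrt(501) = [22; 2, 1, 1, 1, 1, 3, 8, 1, 2, 10, 1, 5, 2, 14, 2, 5, 1, 10, 2, 1, 8, 3, 1, 1, 1, 1, 2, 44]
Period length = 28

28


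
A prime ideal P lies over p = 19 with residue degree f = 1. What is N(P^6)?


N(P^a) = p^(a*f)
= 19^(6*1)
= 19^6
= 47045881

47045881


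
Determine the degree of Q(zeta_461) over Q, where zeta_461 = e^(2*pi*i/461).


The degree equals Euler's totient phi(461).
461 = 461
phi(461) = 460

460


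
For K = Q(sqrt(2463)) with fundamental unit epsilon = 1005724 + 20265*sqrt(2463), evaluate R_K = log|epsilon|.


epsilon = 1005724 + 20265*sqrt(2463)
= 2.0114e+06
R = ln(2.0114e+06)
= 14.5144

14.5144


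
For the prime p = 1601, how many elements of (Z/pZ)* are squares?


For prime p, the number of non-zero quadratic residues is (p-1)/2.
= (1601-1)/2
= 800

800


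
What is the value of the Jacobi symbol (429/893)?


Compute (429/893) via quadratic reciprocity:
  reciprocity: (429/893) -> +(893/429)
  reduce: (35/429)
  reciprocity: (35/429) -> +(429/35)
  reduce: (9/35)
  reciprocity: (9/35) -> +(35/9)
  reduce: (8/9)
  pull out 2: (2/9) = +1  (since 9 mod 8 = 1)
  pull out 2: (2/9) = +1  (since 9 mod 8 = 1)
  pull out 2: (2/9) = +1  (since 9 mod 8 = 1)
  (1/9) = 1
Product of signs = 1

1


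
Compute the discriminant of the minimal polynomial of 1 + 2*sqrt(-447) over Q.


The element 1 + 2*sqrt(-447) has minimal polynomial:
x^2 - 2*x + 1789
Discriminant = (-2)^2 - 4*(1789)
= 4 - 7156
= -7152

-7152


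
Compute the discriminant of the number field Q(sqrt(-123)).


For K = Q(sqrt(d)) with d squarefree: disc(K) = d if d = 1 mod 4, and disc(K) = 4d if d = 2 or 3 mod 4.
Here d = -123, and d mod 4 = 1.
d = 1 mod 4 (O_K = Z[(1+sqrt(d))/2]), so disc(K) = d = -123

-123


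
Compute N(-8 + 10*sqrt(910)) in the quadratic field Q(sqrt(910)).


N(a + b*sqrt(d)) = a^2 - d*b^2
= (-8)^2 - (910)*(10)^2
= 64 - 91000
= -90936

-90936


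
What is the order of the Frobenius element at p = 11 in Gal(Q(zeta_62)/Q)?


The Frobenius at p in Gal(Q(zeta_n)/Q) = (Z/nZ)* is the class of p, so its order is ord_62(11), the smallest k >= 1 with 11^k = 1 mod 62.
n = 62 = 2 * 31, phi(62) = 30; the order divides phi(n).
Divisors of 30: 1, 2, 3, 5, 6, 10, 15, 30
Repeated squaring mod 62: 11^1 = 11, 11^2 = 59, 11^4 = 9, 11^8 = 19, 11^16 = 51
Test divisors in increasing order:
  k=1: 11^1 = 11 mod 62
  k=2: 11^2 = 59 mod 62
  k=3: 11^3 = 59 * 11 = 29 mod 62
  k=5: 11^5 = 9 * 11 = 37 mod 62
  k=6: 11^6 = 9 * 59 = 35 mod 62
  k=10: 11^10 = 19 * 59 = 5 mod 62
  k=15: 11^15 = 19 * 9 * 59 * 11 = 61 mod 62
  k=30: 11^30 = 51 * 19 * 9 * 59 = 1 mod 62  <- first divisor giving 1
Order = 30

30


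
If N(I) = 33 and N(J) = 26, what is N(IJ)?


N(IJ) = N(I) * N(J)
= 33 * 26
= 858

858


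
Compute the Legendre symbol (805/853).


p = 853 is prime, so compute (805/853) with the reciprocity algorithm (Jacobi-symbol steps: pull out 2s via (2/n), flip via reciprocity, reduce):
  reciprocity: (805/853) -> +(853/805)
  reduce: (48/805)
  pull out 2: (2/805) = -1  (since 805 mod 8 = 5)
  pull out 2: (2/805) = -1  (since 805 mod 8 = 5)
  pull out 2: (2/805) = -1  (since 805 mod 8 = 5)
  pull out 2: (2/805) = -1  (since 805 mod 8 = 5)
  reciprocity: (3/805) -> +(805/3)
  reduce: (1/3)
  (1/3) = 1
Product of signs = 1
(805/853) = 1

1


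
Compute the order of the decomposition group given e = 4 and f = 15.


|D_P| = e * f
= 4 * 15
= 60

60


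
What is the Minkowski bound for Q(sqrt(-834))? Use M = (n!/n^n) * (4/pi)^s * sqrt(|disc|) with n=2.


d = -834, d mod 4 = 2, so disc(K) = 4d = -3336; |disc(K)| = 3336
Imaginary quadratic field, so n = 2, s = r2 = 1, r1 = 0
M = (n!/n^n) * (4/pi)^s * sqrt(|disc(K)|) = (2!/2^2) * (4/pi)^1 * sqrt(3336)
= 0.5 * 1.273240 * 57.758116
= 36.7700

36.7700


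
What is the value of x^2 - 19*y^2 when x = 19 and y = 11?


x^2 - d*y^2
= 19^2 - 19*11^2
= 361 - 2299
= -1938

-1938


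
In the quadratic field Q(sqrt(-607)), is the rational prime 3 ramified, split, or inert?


K = Q(sqrt(-607)). Since d mod 4 = 1, disc(K) = -607.
Check p | disc: -607 mod 3 = 2.
p does not divide disc. Compute Legendre symbol (d/p):
2^((3-1)/2) mod 3 = -1
(d/p) = -1, so p is inert: (p) stays prime with e=1, f=2, g=1.
Therefore p is inert.

inert


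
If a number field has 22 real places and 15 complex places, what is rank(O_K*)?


By Dirichlet's unit theorem:
rank = r1 + r2 - 1
= 22 + 15 - 1
= 36

36


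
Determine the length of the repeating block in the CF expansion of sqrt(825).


Run the CF algorithm for sqrt(825).
a_0 = floor(sqrt(825)) = 28; set m_0=0, q_0=1.
Recurrence: m' = q*a - m,  q' = (d - m'^2)/q,  a' = floor((a_0 + m')/q').
  step 1: m=28, q=41, a=1
  step 2: m=13, q=16, a=2
  step 3: m=19, q=29, a=1
  step 4: m=10, q=25, a=1
  step 5: m=15, q=24, a=1
  step 6: m=9, q=31, a=1
  step 7: m=22, q=11, a=4
  step 8: m=22, q=31, a=1
  step 9: m=9, q=24, a=1
  step 10: m=15, q=25, a=1
  step 11: m=10, q=29, a=1
  step 12: m=19, q=16, a=2
  step 13: m=13, q=41, a=1
  step 14: m=28, q=1, a=56
a_14 = 2*a_0 = 56, so the period closes here.
sqrt(825) = [28; 1, 2, 1, 1, 1, 1, 4, 1, 1, 1, 1, 2, 1, 56]
Period length = 14

14


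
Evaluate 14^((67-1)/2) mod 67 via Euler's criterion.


p = 67 is prime and the exponent is (p-1)/2 = 33, so by Euler's criterion 14^33 = (14/67) = +1 or -1 mod 67.
Compute by square-and-multiply:
  33 = 32 + 1 (binary 100001)
  Repeated squaring mod 67: 14^1 = 14, 14^2 = 62, 14^4 = 25, 14^8 = 22, 14^16 = 15, 14^32 = 24
  14^33 = 14^32 * 14^1 = 24 * 14 mod 67
    24 * 14 = 336 = 1 mod 67
  14^33 = 1 mod 67
Result 1: 14 is a quadratic residue mod 67.
14^33 mod 67 = 1

1


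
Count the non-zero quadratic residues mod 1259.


For prime p, the number of non-zero quadratic residues is (p-1)/2.
= (1259-1)/2
= 629

629


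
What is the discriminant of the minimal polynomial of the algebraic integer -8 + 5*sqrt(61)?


The element -8 + 5*sqrt(61) has minimal polynomial:
x^2 + 16*x - 1461
Discriminant = (16)^2 - 4*(-1461)
= 256 + 5844
= 6100

6100


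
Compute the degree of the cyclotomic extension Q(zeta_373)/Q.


The degree equals Euler's totient phi(373).
373 = 373
phi(373) = 372

372


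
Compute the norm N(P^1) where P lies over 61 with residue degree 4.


N(P^a) = p^(a*f)
= 61^(1*4)
= 61^4
= 13845841

13845841


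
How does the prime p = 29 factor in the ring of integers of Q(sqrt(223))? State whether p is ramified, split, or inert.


K = Q(sqrt(223)). Since d mod 4 = 3, disc(K) = 892.
Check p | disc: 892 mod 29 = 22.
p does not divide disc. Compute Legendre symbol (d/p):
20^((29-1)/2) mod 29 = 1
(d/p) = 1, so p splits: (p) = P*P' with e=1, f=1, g=2.
Therefore p is split.

split


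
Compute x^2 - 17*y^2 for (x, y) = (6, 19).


x^2 - d*y^2
= 6^2 - 17*19^2
= 36 - 6137
= -6101

-6101


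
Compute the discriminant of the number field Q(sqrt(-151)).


For K = Q(sqrt(d)) with d squarefree: disc(K) = d if d = 1 mod 4, and disc(K) = 4d if d = 2 or 3 mod 4.
Here d = -151, and d mod 4 = 1.
d = 1 mod 4 (O_K = Z[(1+sqrt(d))/2]), so disc(K) = d = -151

-151


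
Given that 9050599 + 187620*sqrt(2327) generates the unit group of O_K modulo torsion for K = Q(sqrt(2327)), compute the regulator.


epsilon = 9050599 + 187620*sqrt(2327)
= 1.8101e+07
R = ln(1.8101e+07)
= 16.7115

16.7115


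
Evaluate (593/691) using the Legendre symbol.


p = 691 is prime, so compute (593/691) with the reciprocity algorithm (Jacobi-symbol steps: pull out 2s via (2/n), flip via reciprocity, reduce):
  reciprocity: (593/691) -> +(691/593)
  reduce: (98/593)
  pull out 2: (2/593) = +1  (since 593 mod 8 = 1)
  reciprocity: (49/593) -> +(593/49)
  reduce: (5/49)
  reciprocity: (5/49) -> +(49/5)
  reduce: (4/5)
  pull out 2: (2/5) = -1  (since 5 mod 8 = 5)
  pull out 2: (2/5) = -1  (since 5 mod 8 = 5)
  (1/5) = 1
Product of signs = 1
(593/691) = 1

1


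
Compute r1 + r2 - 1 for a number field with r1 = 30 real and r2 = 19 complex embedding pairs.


By Dirichlet's unit theorem:
rank = r1 + r2 - 1
= 30 + 19 - 1
= 48

48


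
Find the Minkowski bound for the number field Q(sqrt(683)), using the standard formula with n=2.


d = 683, d mod 4 = 3, so disc(K) = 4d = 2732; |disc(K)| = 2732
Real quadratic field, so n = 2, s = r2 = 0, r1 = 2
M = (n!/n^n) * (4/pi)^s * sqrt(|disc(K)|) = (2!/2^2) * (4/pi)^0 * sqrt(2732)
= 0.5 * 1.000000 * 52.268537
= 26.1343

26.1343


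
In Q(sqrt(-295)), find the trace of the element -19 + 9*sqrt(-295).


Tr(a + b*sqrt(d)) = (a + b*sqrt(d)) + (a - b*sqrt(d)) = 2a
= 2 * (-19)
= -38

-38


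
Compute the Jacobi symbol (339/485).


Compute (339/485) via quadratic reciprocity:
  reciprocity: (339/485) -> +(485/339)
  reduce: (146/339)
  pull out 2: (2/339) = -1  (since 339 mod 8 = 3)
  reciprocity: (73/339) -> +(339/73)
  reduce: (47/73)
  reciprocity: (47/73) -> +(73/47)
  reduce: (26/47)
  pull out 2: (2/47) = +1  (since 47 mod 8 = 7)
  reciprocity: (13/47) -> +(47/13)
  reduce: (8/13)
  pull out 2: (2/13) = -1  (since 13 mod 8 = 5)
  pull out 2: (2/13) = -1  (since 13 mod 8 = 5)
  pull out 2: (2/13) = -1  (since 13 mod 8 = 5)
  (1/13) = 1
Product of signs = 1

1


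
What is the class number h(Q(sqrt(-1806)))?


K = Q(sqrt(-1806)). d mod 4 = 2, so D = disc(K) = 4d = -7224
h(K) equals the number of primitive reduced positive-definite forms (a, b, c) = a*x^2 + b*x*y + c*y^2 with b^2 - 4ac = D,
where reduced means |b| <= a <= c, with b >= 0 whenever |b| = a or a = c, and primitive means gcd(a, b, c) = 1.
Reduced forces 3a^2 <= |D| = 7224, so 1 <= a <= 49; b must have the parity of D, and c = (b^2 - D)/(4a) must be an integer >= a.
Enumerate a = 1..49, b in [-a, a]:
  a=1: (1, 0, 1806)  [1]
  a=2: (2, 0, 903)  [1]
  a=3: (3, 0, 602)  [1]
  a=4: none
  a=5: (5, -4, 362), (5, 4, 362)  [2]
  a=6: (6, 0, 301)  [1]
  a=7: (7, 0, 258)  [1]
  a=8..9: none
  a=10: (10, -4, 181), (10, 4, 181)  [2]
  a=11: (11, -6, 165), (11, 6, 165)  [2]
  a=12: none
  a=13: (13, -2, 139), (13, 2, 139)  [2]
  a=14: (14, 0, 129)  [1]
  a=15: (15, -6, 121), (15, 6, 121)  [2]
  a=16: none
  a=17: (17, -16, 110), (17, 16, 110)  [2]
  a=18..20: none
  a=21: (21, 0, 86)  [1]
  a=22: (22, -16, 85), (22, 16, 85)  [2]
  a=23..24: none
  a=25: (25, -24, 78), (25, 24, 78)  [2]
  a=26: (26, -24, 75), (26, 24, 75)  [2]
  a=27..29: none
  a=30: (30, -24, 65), (30, 24, 65)  [2]
  a=31..32: none
  a=33: (33, -6, 55), (33, 6, 55)  [2]
  a=34: (34, -16, 55), (34, 16, 55)  [2]
  a=35: (35, -14, 53), (35, 14, 53)  [2]
  a=36: none
  a=37: (37, -18, 51), (37, 18, 51)  [2]
  a=38: none
  a=39: (39, -24, 50), (39, 24, 50)  [2]
  a=40: none
  a=41: (41, -22, 47), (41, 22, 47)  [2]
  a=42: (42, 0, 43)  [1]
  a=43..49: none
Total reduced forms: 1 + 1 + 1 + 2 + 1 + 1 + 2 + 2 + 2 + 1 + 2 + 2 + 1 + 2 + 2 + 2 + 2 + 2 + 2 + 2 + 2 + 2 + 2 + 1 = 40
h = 40

40


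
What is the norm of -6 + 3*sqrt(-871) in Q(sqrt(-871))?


N(a + b*sqrt(d)) = a^2 - d*b^2
= (-6)^2 - (-871)*(3)^2
= 36 + 7839
= 7875

7875


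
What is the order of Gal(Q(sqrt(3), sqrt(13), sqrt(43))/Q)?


The 3 square roots of distinct primes are multiplicatively independent over Q,
so [K:Q] = 2^3 and Gal(K/Q) is isomorphic to (Z/2Z)^3.
|Gal| = 2^3 = 8

8


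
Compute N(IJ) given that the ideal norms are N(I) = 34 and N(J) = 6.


N(IJ) = N(I) * N(J)
= 34 * 6
= 204

204


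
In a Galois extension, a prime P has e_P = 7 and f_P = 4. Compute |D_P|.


|D_P| = e * f
= 7 * 4
= 28

28


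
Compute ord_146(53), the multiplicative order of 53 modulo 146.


We want ord_146(53), the smallest k >= 1 with 53^k = 1 mod 146.
n = 146 = 2 * 73, phi(146) = 72; the order divides phi(n).
Divisors of 72: 1, 2, 3, 4, 6, 8, 9, 12, 18, 24, 36, 72
Repeated squaring mod 146: 53^1 = 53, 53^2 = 35, 53^4 = 57, 53^8 = 37, 53^16 = 55, 53^32 = 105, 53^64 = 75
Test divisors in increasing order:
  k=1: 53^1 = 53 mod 146
  k=2: 53^2 = 35 mod 146
  k=3: 53^3 = 35 * 53 = 103 mod 146
  k=4: 53^4 = 57 mod 146
  k=6: 53^6 = 57 * 35 = 97 mod 146
  k=8: 53^8 = 37 mod 146
  k=9: 53^9 = 37 * 53 = 63 mod 146
  k=12: 53^12 = 37 * 57 = 65 mod 146
  k=18: 53^18 = 55 * 35 = 27 mod 146
  k=24: 53^24 = 55 * 37 = 137 mod 146
  k=36: 53^36 = 105 * 57 = 145 mod 146
  k=72: 53^72 = 75 * 37 = 1 mod 146  <- first divisor giving 1
Order = 72

72


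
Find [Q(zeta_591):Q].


The degree equals Euler's totient phi(591).
591 = 3 * 197
phi(591) = 392

392


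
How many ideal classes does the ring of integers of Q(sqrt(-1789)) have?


K = Q(sqrt(-1789)). d mod 4 = 3, so D = disc(K) = 4d = -7156
h(K) equals the number of primitive reduced positive-definite forms (a, b, c) = a*x^2 + b*x*y + c*y^2 with b^2 - 4ac = D,
where reduced means |b| <= a <= c, with b >= 0 whenever |b| = a or a = c, and primitive means gcd(a, b, c) = 1.
Reduced forces 3a^2 <= |D| = 7156, so 1 <= a <= 48; b must have the parity of D, and c = (b^2 - D)/(4a) must be an integer >= a.
Enumerate a = 1..48, b in [-a, a]:
  a=1: (1, 0, 1789)  [1]
  a=2: (2, 2, 895)  [1]
  a=3..4: none
  a=5: (5, -2, 358), (5, 2, 358)  [2]
  a=6..9: none
  a=10: (10, -2, 179), (10, 2, 179)  [2]
  a=11: (11, -4, 163), (11, 4, 163)  [2]
  a=12..16: none
  a=17: (17, -16, 109), (17, 16, 109)  [2]
  a=18: none
  a=19: (19, -8, 95), (19, 8, 95)  [2]
  a=20..21: none
  a=22: (22, -18, 85), (22, 18, 85)  [2]
  a=23..24: none
  a=25: (25, -12, 73), (25, 12, 73)  [2]
  a=26..28: none
  a=29: (29, -6, 62), (29, 6, 62)  [2]
  a=30: none
  a=31: (31, -6, 58), (31, 6, 58)  [2]
  a=32..33: none
  a=34: (34, -18, 55), (34, 18, 55)  [2]
  a=35..37: none
  a=38: (38, -30, 53), (38, 30, 53)  [2]
  a=39..42: none
  a=43: (43, -38, 50), (43, 38, 50)  [2]
  a=44..48: none
Total reduced forms: 1 + 1 + 2 + 2 + 2 + 2 + 2 + 2 + 2 + 2 + 2 + 2 + 2 + 2 = 26
h = 26

26


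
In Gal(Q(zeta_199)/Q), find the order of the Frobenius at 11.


The Frobenius at p in Gal(Q(zeta_n)/Q) = (Z/nZ)* is the class of p, so its order is ord_199(11), the smallest k >= 1 with 11^k = 1 mod 199.
n = 199 = 199, phi(199) = 198; the order divides phi(n).
Divisors of 198: 1, 2, 3, 6, 9, 11, 18, 22, 33, 66, 99, 198
Repeated squaring mod 199: 11^1 = 11, 11^2 = 121, 11^4 = 114, 11^8 = 61, 11^16 = 139, 11^32 = 18, 11^64 = 125, 11^128 = 103
Test divisors in increasing order:
  k=1: 11^1 = 11 mod 199
  k=2: 11^2 = 121 mod 199
  k=3: 11^3 = 121 * 11 = 137 mod 199
  k=6: 11^6 = 114 * 121 = 63 mod 199
  k=9: 11^9 = 61 * 11 = 74 mod 199
  k=11: 11^11 = 61 * 121 * 11 = 198 mod 199
  k=18: 11^18 = 139 * 121 = 103 mod 199
  k=22: 11^22 = 139 * 114 * 121 = 1 mod 199  <- first divisor giving 1
Order = 22

22


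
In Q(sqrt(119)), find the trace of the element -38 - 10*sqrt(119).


Tr(a + b*sqrt(d)) = (a + b*sqrt(d)) + (a - b*sqrt(d)) = 2a
= 2 * (-38)
= -76

-76


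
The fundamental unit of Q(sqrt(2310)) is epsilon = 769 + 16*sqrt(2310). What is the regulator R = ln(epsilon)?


epsilon = 769 + 16*sqrt(2310)
= 1537.9993
R = ln(1537.9993)
= 7.3382

7.3382


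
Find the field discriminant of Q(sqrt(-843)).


For K = Q(sqrt(d)) with d squarefree: disc(K) = d if d = 1 mod 4, and disc(K) = 4d if d = 2 or 3 mod 4.
Here d = -843, and d mod 4 = 1.
d = 1 mod 4 (O_K = Z[(1+sqrt(d))/2]), so disc(K) = d = -843

-843


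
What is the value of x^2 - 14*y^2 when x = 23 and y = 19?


x^2 - d*y^2
= 23^2 - 14*19^2
= 529 - 5054
= -4525

-4525


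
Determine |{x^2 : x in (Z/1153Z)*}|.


For prime p, the number of non-zero quadratic residues is (p-1)/2.
= (1153-1)/2
= 576

576


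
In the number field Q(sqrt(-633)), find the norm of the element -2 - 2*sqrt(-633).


N(a + b*sqrt(d)) = a^2 - d*b^2
= (-2)^2 - (-633)*(-2)^2
= 4 + 2532
= 2536

2536


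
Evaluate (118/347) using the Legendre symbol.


p = 347 is prime, so compute (118/347) with the reciprocity algorithm (Jacobi-symbol steps: pull out 2s via (2/n), flip via reciprocity, reduce):
  pull out 2: (2/347) = -1  (since 347 mod 8 = 3)
  reciprocity: (59/347) -> -(347/59)
  reduce: (52/59)
  pull out 2: (2/59) = -1  (since 59 mod 8 = 3)
  pull out 2: (2/59) = -1  (since 59 mod 8 = 3)
  reciprocity: (13/59) -> +(59/13)
  reduce: (7/13)
  reciprocity: (7/13) -> +(13/7)
  reduce: (6/7)
  pull out 2: (2/7) = +1  (since 7 mod 8 = 7)
  reciprocity: (3/7) -> -(7/3)
  reduce: (1/3)
  (1/3) = 1
Product of signs = -1
(118/347) = -1

-1


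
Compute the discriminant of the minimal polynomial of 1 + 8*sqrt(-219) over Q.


The element 1 + 8*sqrt(-219) has minimal polynomial:
x^2 - 2*x + 14017
Discriminant = (-2)^2 - 4*(14017)
= 4 - 56068
= -56064

-56064


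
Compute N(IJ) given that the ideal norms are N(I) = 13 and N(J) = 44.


N(IJ) = N(I) * N(J)
= 13 * 44
= 572

572


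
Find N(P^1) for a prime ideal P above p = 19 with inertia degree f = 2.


N(P^a) = p^(a*f)
= 19^(1*2)
= 19^2
= 361

361


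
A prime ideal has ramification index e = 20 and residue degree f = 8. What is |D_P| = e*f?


|D_P| = e * f
= 20 * 8
= 160

160


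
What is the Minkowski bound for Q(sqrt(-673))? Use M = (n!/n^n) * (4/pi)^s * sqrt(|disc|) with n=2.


d = -673, d mod 4 = 3, so disc(K) = 4d = -2692; |disc(K)| = 2692
Imaginary quadratic field, so n = 2, s = r2 = 1, r1 = 0
M = (n!/n^n) * (4/pi)^s * sqrt(|disc(K)|) = (2!/2^2) * (4/pi)^1 * sqrt(2692)
= 0.5 * 1.273240 * 51.884487
= 33.0307

33.0307


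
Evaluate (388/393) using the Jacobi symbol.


Compute (388/393) via quadratic reciprocity:
  pull out 2: (2/393) = +1  (since 393 mod 8 = 1)
  pull out 2: (2/393) = +1  (since 393 mod 8 = 1)
  reciprocity: (97/393) -> +(393/97)
  reduce: (5/97)
  reciprocity: (5/97) -> +(97/5)
  reduce: (2/5)
  pull out 2: (2/5) = -1  (since 5 mod 8 = 5)
  (1/5) = 1
Product of signs = -1

-1


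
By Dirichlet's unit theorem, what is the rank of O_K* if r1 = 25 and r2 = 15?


By Dirichlet's unit theorem:
rank = r1 + r2 - 1
= 25 + 15 - 1
= 39

39
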